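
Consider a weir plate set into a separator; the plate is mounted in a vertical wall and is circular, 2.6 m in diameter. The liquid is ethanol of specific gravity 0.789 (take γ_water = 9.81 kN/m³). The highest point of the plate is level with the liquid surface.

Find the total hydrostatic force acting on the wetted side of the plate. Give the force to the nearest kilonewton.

F ≈ 53 kN

γ = 0.789 × 9.81 = 7.74009 kN/m³.
The centroid is at the centre, 1.3 m below the top of the plate, so the centroid depth is h_c = 1.3 m.
A = π(1.3)² = 5.30929 m².
Resultant F = γ·h_c·A = 7.74009 × 1.3 × 5.30929 = 53.4227 kN.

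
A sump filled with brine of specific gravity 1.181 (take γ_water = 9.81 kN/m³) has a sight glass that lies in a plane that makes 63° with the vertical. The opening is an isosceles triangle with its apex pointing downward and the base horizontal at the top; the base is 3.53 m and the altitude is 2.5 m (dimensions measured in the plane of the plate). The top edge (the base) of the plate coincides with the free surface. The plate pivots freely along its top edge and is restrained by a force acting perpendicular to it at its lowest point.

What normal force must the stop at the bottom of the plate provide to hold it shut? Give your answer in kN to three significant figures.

P ≈ 9.67 kN

γ = 1.181 × 9.81 = 11.58561 kN/m³.
The plate makes 63° with the vertical, i.e. θ = 90° − 63° = 27° to the horizontal. Measuring y along the incline from the free-surface line, vertical depth h = y·sinθ with sinθ = 0.453990.
With the apex down, the centroid sits h/3 = 2.5/3 = 0.833333 m below the base (the top edge), so y_c = 0.833333 m and h_c = 0.833333 × 0.453990 = 0.378325 m.
A = ½ × 3.53 × 2.5 = 4.4125 m².
Resultant F = γ·h_c·A = 11.58561 × 0.378325 × 4.4125 = 19.3405 kN.
I_c = b·h³/36 = 3.53 × 2.5³/36 = 1.53212 m⁴.
Centre of pressure: y_p = y_c + I_c/(y_c·A) = 0.833333 + 1.53212/(0.833333 × 4.4125) = 0.833333 + 0.416667 = 1.25 m along the plane.
The resultant acts 0.833333 + 0.416667 = 1.25 m (along the plate) below the hinge at the top edge, so the moment about the hinge is M = F × 1.25 = 19.3405 × 1.25 = 24.1756 kN·m.
A normal force at the bottom, 2.5 m from the hinge, must supply this moment: P = 24.1756/2.5 = 9.67024 kN.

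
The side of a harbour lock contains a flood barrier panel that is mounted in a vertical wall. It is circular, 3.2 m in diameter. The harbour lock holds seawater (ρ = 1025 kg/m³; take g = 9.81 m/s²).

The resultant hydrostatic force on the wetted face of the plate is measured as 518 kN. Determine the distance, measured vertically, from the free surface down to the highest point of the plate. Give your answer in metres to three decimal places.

γ = ρg = 1025 × 9.81 / 1000 = 10.05525 kN/m³.
A = π(1.6)² = 8.04248 m².
From F = γ·h_c·A, the centroid depth is h_c = 518/(10.05525 × 8.04248) = 6.40541 m.
The centroid is at the centre, 1.6 m below the top of the plate, so the highest point sits at h_top = 6.40541 − 1.6 = 4.80541 m below the surface.

d_top ≈ 4.805 m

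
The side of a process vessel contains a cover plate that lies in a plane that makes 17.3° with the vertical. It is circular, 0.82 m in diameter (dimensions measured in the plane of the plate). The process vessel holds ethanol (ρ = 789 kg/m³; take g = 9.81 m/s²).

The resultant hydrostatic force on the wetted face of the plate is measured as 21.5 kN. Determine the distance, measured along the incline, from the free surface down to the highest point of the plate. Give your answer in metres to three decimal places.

γ = ρg = 789 × 9.81 / 1000 = 7.74009 kN/m³.
A = π(0.41)² = 0.528102 m².
From F = γ·h_c·A, the centroid depth is h_c = 21.5/(7.74009 × 0.528102) = 5.25987 m.
The plate makes 17.3° with the vertical, i.e. θ = 90° − 17.3° = 72.7° to the horizontal. Measuring y along the incline from the free-surface line, vertical depth h = y·sinθ with sinθ = 0.954761.
Along the incline, y_c = h_c/sinθ = 5.25987/0.954761 = 5.5091 m.
The centroid is at the centre, 0.41 m below the top of the plate, so the highest point sits at y_top = 5.5091 − 0.41 = 5.0991 m along the incline.

y_top ≈ 5.099 m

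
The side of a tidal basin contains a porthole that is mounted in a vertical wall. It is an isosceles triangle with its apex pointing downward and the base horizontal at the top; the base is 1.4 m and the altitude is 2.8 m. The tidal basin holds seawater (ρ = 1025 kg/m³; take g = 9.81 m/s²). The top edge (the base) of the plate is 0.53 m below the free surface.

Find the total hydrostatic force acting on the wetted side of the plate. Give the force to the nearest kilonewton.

γ = ρg = 1025 × 9.81 / 1000 = 10.05525 kN/m³.
With the apex down, the centroid sits h/3 = 2.8/3 = 0.933333 m below the base (the top edge), so the centroid depth is h_c = 0.53 + 0.933333 = 1.46333 m.
A = ½ × 1.4 × 2.8 = 1.96 m².
Resultant F = γ·h_c·A = 10.05525 × 1.46333 × 1.96 = 28.8397 kN.

F ≈ 29 kN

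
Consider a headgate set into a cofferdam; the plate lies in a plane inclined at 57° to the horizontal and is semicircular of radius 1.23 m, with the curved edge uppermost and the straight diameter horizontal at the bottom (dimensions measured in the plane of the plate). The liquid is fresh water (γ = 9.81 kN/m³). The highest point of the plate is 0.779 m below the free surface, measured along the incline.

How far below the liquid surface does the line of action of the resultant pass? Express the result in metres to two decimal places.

h_p = 1.31 m

γ = 9.81 kN/m³.
Let θ = 57° be the plate's angle to the horizontal; measure y along the incline from where the plane meets the free surface. Vertical depth h = y·sinθ with sinθ = 0.838671.
The centroid lies 4r/(3π) = 0.522028 m above the diameter, so r − 4r/(3π) = 1.23 − 0.522028 = 0.707972 m below the topmost point, so y_c = 0.779 + 0.707972 = 1.48697 m and h_c = 1.48697 × 0.838671 = 1.24708 m.
A = πr²/2 = π × 1.23²/2 = 2.37646 m².
Resultant F = γ·h_c·A = 9.81 × 1.24708 × 2.37646 = 29.0733 kN.
I_c = (π/8 − 8/(9π))·r⁴ = 0.109757 × 1.23⁴ = 0.251219 m⁴.
Centre of pressure: y_p = y_c + I_c/(y_c·A) = 1.48697 + 0.251219/(1.48697 × 2.37646) = 1.48697 + 0.0710918 = 1.55806 m along the plane.
Vertically, h_p = y_p·sinθ = 1.55806 × 0.838671 = 1.3067 m.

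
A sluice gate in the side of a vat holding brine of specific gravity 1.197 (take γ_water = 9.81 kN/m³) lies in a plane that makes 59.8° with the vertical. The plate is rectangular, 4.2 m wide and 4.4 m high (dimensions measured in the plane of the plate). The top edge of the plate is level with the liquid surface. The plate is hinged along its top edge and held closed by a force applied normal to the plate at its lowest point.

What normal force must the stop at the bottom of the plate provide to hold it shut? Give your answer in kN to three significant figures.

P ≈ 160 kN

γ = 1.197 × 9.81 = 11.74257 kN/m³.
The plate makes 59.8° with the vertical, i.e. θ = 90° − 59.8° = 30.2° to the horizontal. Measuring y along the incline from the free-surface line, vertical depth h = y·sinθ with sinθ = 0.503020.
The centroid lies 4.4/2 = 2.2 m below the top edge, so y_c = 2.2 m and h_c = 2.2 × 0.503020 = 1.10664 m.
A = 4.2 × 4.4 = 18.48 m².
Resultant F = γ·h_c·A = 11.74257 × 1.10664 × 18.48 = 240.144 kN.
I_c = b·h³/12 = 4.2 × 4.4³/12 = 29.8144 m⁴.
Centre of pressure: y_p = y_c + I_c/(y_c·A) = 2.2 + 29.8144/(2.2 × 18.48) = 2.2 + 0.733333 = 2.93333 m along the plane.
The resultant acts 2.2 + 0.733333 = 2.93333 m (along the plate) below the hinge at the top edge, so the moment about the hinge is M = F × 2.93333 = 240.144 × 2.93333 = 704.422 kN·m.
A normal force at the bottom, 4.4 m from the hinge, must supply this moment: P = 704.422/4.4 = 160.096 kN.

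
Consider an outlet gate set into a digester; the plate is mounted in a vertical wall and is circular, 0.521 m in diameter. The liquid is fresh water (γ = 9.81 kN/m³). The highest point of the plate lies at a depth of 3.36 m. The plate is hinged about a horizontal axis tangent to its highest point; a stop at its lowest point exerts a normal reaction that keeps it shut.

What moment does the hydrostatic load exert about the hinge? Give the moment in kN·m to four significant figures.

γ = 9.81 kN/m³.
The centroid is at the centre, 0.2605 m below the top of the plate, so the centroid depth is h_c = 3.36 + 0.2605 = 3.6205 m.
A = π(0.2605)² = 0.213189 m².
Resultant F = γ·h_c·A = 9.81 × 3.6205 × 0.213189 = 7.57186 kN.
I_c = πr⁴/4 = π × 0.2605⁴/4 = 0.00361677 m⁴.
Centre of pressure: y_p = y_c + I_c/(y_c·A) = 3.6205 + 0.00361677/(3.6205 × 0.213189) = 3.6205 + 0.00468584 = 3.62519 m along the plane.
The resultant acts 0.2605 + 0.00468584 = 0.265186 m (along the plate) below the hinge at the top edge, so the moment about the hinge is M = F × 0.265186 = 7.57186 × 0.265186 = 2.00795 kN·m.

M ≈ 2.008 kN·m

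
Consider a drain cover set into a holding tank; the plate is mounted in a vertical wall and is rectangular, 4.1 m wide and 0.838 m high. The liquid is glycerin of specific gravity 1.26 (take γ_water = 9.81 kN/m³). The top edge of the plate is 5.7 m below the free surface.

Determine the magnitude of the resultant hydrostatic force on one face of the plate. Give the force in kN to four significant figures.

F ≈ 259.9 kN

γ = 1.26 × 9.81 = 12.3606 kN/m³.
The centroid lies 0.838/2 = 0.419 m below the top edge, so the centroid depth is h_c = 5.7 + 0.419 = 6.119 m.
A = 4.1 × 0.838 = 3.4358 m².
Resultant F = γ·h_c·A = 12.3606 × 6.119 × 3.4358 = 259.865 kN.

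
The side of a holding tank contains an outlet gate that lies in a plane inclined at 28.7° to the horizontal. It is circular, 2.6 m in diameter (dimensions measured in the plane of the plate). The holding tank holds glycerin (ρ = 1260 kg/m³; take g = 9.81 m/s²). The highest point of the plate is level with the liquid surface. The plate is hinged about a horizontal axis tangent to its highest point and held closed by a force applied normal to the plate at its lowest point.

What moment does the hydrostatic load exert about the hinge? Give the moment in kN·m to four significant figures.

γ = ρg = 1260 × 9.81 / 1000 = 12.3606 kN/m³.
Let θ = 28.7° be the plate's angle to the horizontal; measure y along the incline from where the plane meets the free surface. Vertical depth h = y·sinθ with sinθ = 0.480223.
The centroid is at the centre, 1.3 m below the top of the plate, so y_c = 1.3 m and h_c = 1.3 × 0.480223 = 0.62429 m.
A = π(1.3)² = 5.30929 m².
Resultant F = γ·h_c·A = 12.3606 × 0.62429 × 5.30929 = 40.9697 kN.
I_c = πr⁴/4 = π × 1.3⁴/4 = 2.24318 m⁴.
Centre of pressure: y_p = y_c + I_c/(y_c·A) = 1.3 + 2.24318/(1.3 × 5.30929) = 1.3 + 0.325001 = 1.625 m along the plane.
The resultant acts 1.3 + 0.325001 = 1.625 m (along the plate) below the hinge at the top edge, so the moment about the hinge is M = F × 1.625 = 40.9697 × 1.625 = 66.5758 kN·m.

M ≈ 66.58 kN·m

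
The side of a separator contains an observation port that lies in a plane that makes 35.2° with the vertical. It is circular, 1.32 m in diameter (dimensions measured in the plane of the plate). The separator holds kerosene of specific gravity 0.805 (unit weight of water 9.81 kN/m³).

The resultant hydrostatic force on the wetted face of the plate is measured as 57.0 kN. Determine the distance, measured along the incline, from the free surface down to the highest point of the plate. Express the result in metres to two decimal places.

y_top ≈ 5.79 m

γ = 0.805 × 9.81 = 7.89705 kN/m³.
A = π(0.66)² = 1.36848 m².
From F = γ·h_c·A, the centroid depth is h_c = 57.0/(7.89705 × 1.36848) = 5.27438 m.
The plate makes 35.2° with the vertical, i.e. θ = 90° − 35.2° = 54.8° to the horizontal. Measuring y along the incline from the free-surface line, vertical depth h = y·sinθ with sinθ = 0.817145.
Along the incline, y_c = h_c/sinθ = 5.27438/0.817145 = 6.45464 m.
The centroid is at the centre, 0.66 m below the top of the plate, so the highest point sits at y_top = 6.45464 − 0.66 = 5.79464 m along the incline.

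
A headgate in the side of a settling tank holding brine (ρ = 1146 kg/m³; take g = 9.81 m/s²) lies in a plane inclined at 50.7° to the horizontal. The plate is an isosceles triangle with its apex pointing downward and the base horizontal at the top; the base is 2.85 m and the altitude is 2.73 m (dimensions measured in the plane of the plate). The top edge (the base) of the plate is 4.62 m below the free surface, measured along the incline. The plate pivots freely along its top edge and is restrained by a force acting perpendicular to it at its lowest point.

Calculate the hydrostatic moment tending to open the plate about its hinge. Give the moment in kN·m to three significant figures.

M ≈ 184 kN·m

γ = ρg = 1146 × 9.81 / 1000 = 11.24226 kN/m³.
Let θ = 50.7° be the plate's angle to the horizontal; measure y along the incline from where the plane meets the free surface. Vertical depth h = y·sinθ with sinθ = 0.773840.
With the apex down, the centroid sits h/3 = 2.73/3 = 0.91 m below the base (the top edge), so y_c = 4.62 + 0.91 = 5.53 m and h_c = 5.53 × 0.773840 = 4.27934 m.
A = ½ × 2.85 × 2.73 = 3.89025 m².
Resultant F = γ·h_c·A = 11.24226 × 4.27934 × 3.89025 = 187.158 kN.
I_c = b·h³/36 = 2.85 × 2.73³/36 = 1.61076 m⁴.
Centre of pressure: y_p = y_c + I_c/(y_c·A) = 5.53 + 1.61076/(5.53 × 3.89025) = 5.53 + 0.0748735 = 5.60487 m along the plane.
The resultant acts 0.91 + 0.0748735 = 0.984874 m (along the plate) below the hinge at the top edge, so the moment about the hinge is M = F × 0.984874 = 187.158 × 0.984874 = 184.327 kN·m.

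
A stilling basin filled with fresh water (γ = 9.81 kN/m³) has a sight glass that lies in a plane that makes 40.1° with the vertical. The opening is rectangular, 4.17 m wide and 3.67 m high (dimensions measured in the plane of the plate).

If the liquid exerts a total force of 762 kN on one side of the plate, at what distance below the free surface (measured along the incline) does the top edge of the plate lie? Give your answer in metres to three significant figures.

γ = 9.81 kN/m³.
A = 4.17 × 3.67 = 15.3039 m².
From F = γ·h_c·A, the centroid depth is h_c = 762/(9.81 × 15.3039) = 5.07556 m.
The plate makes 40.1° with the vertical, i.e. θ = 90° − 40.1° = 49.9° to the horizontal. Measuring y along the incline from the free-surface line, vertical depth h = y·sinθ with sinθ = 0.764921.
Along the incline, y_c = h_c/sinθ = 5.07556/0.764921 = 6.6354 m.
The centroid lies 3.67/2 = 1.835 m below the top edge, so the top edge sits at y_top = 6.6354 − 1.835 = 4.8004 m along the incline.

y_top ≈ 4.80 m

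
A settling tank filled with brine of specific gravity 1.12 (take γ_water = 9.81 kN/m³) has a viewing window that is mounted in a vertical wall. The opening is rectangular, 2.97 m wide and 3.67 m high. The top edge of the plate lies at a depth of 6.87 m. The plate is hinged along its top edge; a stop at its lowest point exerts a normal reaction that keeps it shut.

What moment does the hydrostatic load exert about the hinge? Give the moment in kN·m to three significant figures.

γ = 1.12 × 9.81 = 10.9872 kN/m³.
The centroid lies 3.67/2 = 1.835 m below the top edge, so the centroid depth is h_c = 6.87 + 1.835 = 8.705 m.
A = 2.97 × 3.67 = 10.8999 m².
Resultant F = γ·h_c·A = 10.9872 × 8.705 × 10.8999 = 1042.51 kN.
I_c = b·h³/12 = 2.97 × 3.67³/12 = 12.2341 m⁴.
Centre of pressure: y_p = y_c + I_c/(y_c·A) = 8.705 + 12.2341/(8.705 × 10.8999) = 8.705 + 0.128938 = 8.83394 m along the plane.
The resultant acts 1.835 + 0.128938 = 1.96394 m (along the plate) below the hinge at the top edge, so the moment about the hinge is M = F × 1.96394 = 1042.51 × 1.96394 = 2047.43 kN·m.

M ≈ 2050 kN·m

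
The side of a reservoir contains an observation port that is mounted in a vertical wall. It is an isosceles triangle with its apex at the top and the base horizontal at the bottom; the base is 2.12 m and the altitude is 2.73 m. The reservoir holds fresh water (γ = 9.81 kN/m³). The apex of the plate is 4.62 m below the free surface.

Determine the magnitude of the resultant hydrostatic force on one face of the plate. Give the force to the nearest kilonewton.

γ = 9.81 kN/m³.
With the apex up, the centroid sits 2h/3 = 2 × 2.73/3 = 1.82 m below the apex, so the centroid depth is h_c = 4.62 + 1.82 = 6.44 m.
A = ½ × 2.12 × 2.73 = 2.8938 m².
Resultant F = γ·h_c·A = 9.81 × 6.44 × 2.8938 = 182.82 kN.

F ≈ 183 kN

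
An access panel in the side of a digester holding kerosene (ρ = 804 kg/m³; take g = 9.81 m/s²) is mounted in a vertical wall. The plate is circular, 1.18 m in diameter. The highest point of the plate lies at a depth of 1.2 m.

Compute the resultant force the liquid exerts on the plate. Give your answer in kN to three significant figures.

F ≈ 15.4 kN

γ = ρg = 804 × 9.81 / 1000 = 7.88724 kN/m³.
The centroid is at the centre, 0.59 m below the top of the plate, so the centroid depth is h_c = 1.2 + 0.59 = 1.79 m.
A = π(0.59)² = 1.09359 m².
Resultant F = γ·h_c·A = 7.88724 × 1.79 × 1.09359 = 15.4395 kN.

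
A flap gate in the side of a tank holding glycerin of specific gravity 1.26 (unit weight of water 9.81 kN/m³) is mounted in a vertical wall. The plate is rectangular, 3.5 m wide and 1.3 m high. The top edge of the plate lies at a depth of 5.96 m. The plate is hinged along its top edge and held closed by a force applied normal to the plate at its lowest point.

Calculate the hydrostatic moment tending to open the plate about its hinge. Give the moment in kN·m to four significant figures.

γ = 1.26 × 9.81 = 12.3606 kN/m³.
The centroid lies 1.3/2 = 0.65 m below the top edge, so the centroid depth is h_c = 5.96 + 0.65 = 6.61 m.
A = 3.5 × 1.3 = 4.55 m².
Resultant F = γ·h_c·A = 12.3606 × 6.61 × 4.55 = 371.751 kN.
I_c = b·h³/12 = 3.5 × 1.3³/12 = 0.640792 m⁴.
Centre of pressure: y_p = y_c + I_c/(y_c·A) = 6.61 + 0.640792/(6.61 × 4.55) = 6.61 + 0.0213061 = 6.63131 m along the plane.
The resultant acts 0.65 + 0.0213061 = 0.671306 m (along the plate) below the hinge at the top edge, so the moment about the hinge is M = F × 0.671306 = 371.751 × 0.671306 = 249.559 kN·m.

M ≈ 249.6 kN·m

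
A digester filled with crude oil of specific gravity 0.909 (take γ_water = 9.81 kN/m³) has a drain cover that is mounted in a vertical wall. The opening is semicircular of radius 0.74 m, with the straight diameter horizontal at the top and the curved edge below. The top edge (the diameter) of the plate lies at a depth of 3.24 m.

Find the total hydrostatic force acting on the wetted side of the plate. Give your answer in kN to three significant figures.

γ = 0.909 × 9.81 = 8.91729 kN/m³.
The centroid of a semicircle lies 4r/(3π) = 0.314066 m from the diameter, here below the top edge, so the centroid depth is h_c = 3.24 + 0.314066 = 3.55407 m.
A = πr²/2 = π × 0.74²/2 = 0.860168 m².
Resultant F = γ·h_c·A = 8.91729 × 3.55407 × 0.860168 = 27.261 kN.

F ≈ 27.3 kN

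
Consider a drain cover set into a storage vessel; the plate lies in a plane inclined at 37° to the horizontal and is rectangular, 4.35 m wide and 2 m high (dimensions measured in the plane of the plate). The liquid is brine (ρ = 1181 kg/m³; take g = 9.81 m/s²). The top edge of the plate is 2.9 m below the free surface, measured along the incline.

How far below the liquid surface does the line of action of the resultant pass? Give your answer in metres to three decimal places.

h_p = 2.399 m

γ = ρg = 1181 × 9.81 / 1000 = 11.58561 kN/m³.
Let θ = 37° be the plate's angle to the horizontal; measure y along the incline from where the plane meets the free surface. Vertical depth h = y·sinθ with sinθ = 0.601815.
The centroid lies 2/2 = 1 m below the top edge, so y_c = 2.9 + 1 = 3.9 m and h_c = 3.9 × 0.601815 = 2.34708 m.
A = 4.35 × 2 = 8.7 m².
Resultant F = γ·h_c·A = 11.58561 × 2.34708 × 8.7 = 236.573 kN.
I_c = b·h³/12 = 4.35 × 2³/12 = 2.9 m⁴.
Centre of pressure: y_p = y_c + I_c/(y_c·A) = 3.9 + 2.9/(3.9 × 8.7) = 3.9 + 0.0854701 = 3.98547 m along the plane.
Vertically, h_p = y_p·sinθ = 3.98547 × 0.601815 = 2.39852 m.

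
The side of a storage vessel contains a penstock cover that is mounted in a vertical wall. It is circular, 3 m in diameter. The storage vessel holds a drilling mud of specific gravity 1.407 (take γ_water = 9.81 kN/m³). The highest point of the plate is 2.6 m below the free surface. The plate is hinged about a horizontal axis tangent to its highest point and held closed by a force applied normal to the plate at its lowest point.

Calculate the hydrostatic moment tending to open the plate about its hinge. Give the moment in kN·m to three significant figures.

γ = 1.407 × 9.81 = 13.80267 kN/m³.
The centroid is at the centre, 1.5 m below the top of the plate, so the centroid depth is h_c = 2.6 + 1.5 = 4.1 m.
A = π(1.5)² = 7.06858 m².
Resultant F = γ·h_c·A = 13.80267 × 4.1 × 7.06858 = 400.018 kN.
I_c = πr⁴/4 = π × 1.5⁴/4 = 3.97608 m⁴.
Centre of pressure: y_p = y_c + I_c/(y_c·A) = 4.1 + 3.97608/(4.1 × 7.06858) = 4.1 + 0.137195 = 4.23719 m along the plane.
The resultant acts 1.5 + 0.137195 = 1.63719 m (along the plate) below the hinge at the top edge, so the moment about the hinge is M = F × 1.63719 = 400.018 × 1.63719 = 654.905 kN·m.

M ≈ 655 kN·m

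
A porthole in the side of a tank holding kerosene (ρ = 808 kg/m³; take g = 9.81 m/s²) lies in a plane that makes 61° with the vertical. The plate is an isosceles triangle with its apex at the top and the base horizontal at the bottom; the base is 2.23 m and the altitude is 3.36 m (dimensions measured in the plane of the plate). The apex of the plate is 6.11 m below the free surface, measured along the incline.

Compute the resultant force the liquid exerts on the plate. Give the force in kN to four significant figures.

γ = ρg = 808 × 9.81 / 1000 = 7.92648 kN/m³.
The plate makes 61° with the vertical, i.e. θ = 90° − 61° = 29° to the horizontal. Measuring y along the incline from the free-surface line, vertical depth h = y·sinθ with sinθ = 0.484810.
With the apex up, the centroid sits 2h/3 = 2 × 3.36/3 = 2.24 m below the apex, so y_c = 6.11 + 2.24 = 8.35 m and h_c = 8.35 × 0.484810 = 4.04816 m.
A = ½ × 2.23 × 3.36 = 3.7464 m².
Resultant F = γ·h_c·A = 7.92648 × 4.04816 × 3.7464 = 120.213 kN.

F ≈ 120.2 kN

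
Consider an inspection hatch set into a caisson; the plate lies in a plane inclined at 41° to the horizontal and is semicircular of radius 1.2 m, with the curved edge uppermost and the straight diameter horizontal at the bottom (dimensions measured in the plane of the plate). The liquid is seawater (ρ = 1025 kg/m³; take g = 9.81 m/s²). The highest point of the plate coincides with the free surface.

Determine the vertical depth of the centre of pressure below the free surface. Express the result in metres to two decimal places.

γ = ρg = 1025 × 9.81 / 1000 = 10.05525 kN/m³.
Let θ = 41° be the plate's angle to the horizontal; measure y along the incline from where the plane meets the free surface. Vertical depth h = y·sinθ with sinθ = 0.656059.
The centroid lies 4r/(3π) = 0.509296 m above the diameter, so r − 4r/(3π) = 1.2 − 0.509296 = 0.690704 m below the topmost point, so y_c = 0.690704 m and h_c = 0.690704 × 0.656059 = 0.453143 m.
A = πr²/2 = π × 1.2²/2 = 2.26195 m².
Resultant F = γ·h_c·A = 10.05525 × 0.453143 × 2.26195 = 10.3065 kN.
I_c = (π/8 − 8/(9π))·r⁴ = 0.109757 × 1.2⁴ = 0.227592 m⁴.
Centre of pressure: y_p = y_c + I_c/(y_c·A) = 0.690704 + 0.227592/(0.690704 × 2.26195) = 0.690704 + 0.145674 = 0.836378 m along the plane.
Vertically, h_p = y_p·sinθ = 0.836378 × 0.656059 = 0.548713 m.

h_p = 0.55 m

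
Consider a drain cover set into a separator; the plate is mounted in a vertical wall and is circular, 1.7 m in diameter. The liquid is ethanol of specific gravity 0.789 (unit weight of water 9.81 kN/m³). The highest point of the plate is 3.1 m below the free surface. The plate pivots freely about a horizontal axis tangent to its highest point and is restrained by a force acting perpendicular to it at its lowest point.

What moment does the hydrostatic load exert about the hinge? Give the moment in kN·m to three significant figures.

M ≈ 62.2 kN·m

γ = 0.789 × 9.81 = 7.74009 kN/m³.
The centroid is at the centre, 0.85 m below the top of the plate, so the centroid depth is h_c = 3.1 + 0.85 = 3.95 m.
A = π(0.85)² = 2.2698 m².
Resultant F = γ·h_c·A = 7.74009 × 3.95 × 2.2698 = 69.3954 kN.
I_c = πr⁴/4 = π × 0.85⁴/4 = 0.409983 m⁴.
Centre of pressure: y_p = y_c + I_c/(y_c·A) = 3.95 + 0.409983/(3.95 × 2.2698) = 3.95 + 0.0457279 = 3.99573 m along the plane.
The resultant acts 0.85 + 0.0457279 = 0.895728 m (along the plate) below the hinge at the top edge, so the moment about the hinge is M = F × 0.895728 = 69.3954 × 0.895728 = 62.1594 kN·m.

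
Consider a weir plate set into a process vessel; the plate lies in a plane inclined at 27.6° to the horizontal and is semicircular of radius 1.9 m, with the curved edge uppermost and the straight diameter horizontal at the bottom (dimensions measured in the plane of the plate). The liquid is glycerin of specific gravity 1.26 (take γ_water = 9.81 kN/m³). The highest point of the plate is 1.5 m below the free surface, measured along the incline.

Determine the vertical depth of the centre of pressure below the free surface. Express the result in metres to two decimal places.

γ = 1.26 × 9.81 = 12.3606 kN/m³.
Let θ = 27.6° be the plate's angle to the horizontal; measure y along the incline from where the plane meets the free surface. Vertical depth h = y·sinθ with sinθ = 0.463296.
The centroid lies 4r/(3π) = 0.806385 m above the diameter, so r − 4r/(3π) = 1.9 − 0.806385 = 1.09361 m below the topmost point, so y_c = 1.5 + 1.09361 = 2.59361 m and h_c = 2.59361 × 0.463296 = 1.20161 m.
A = πr²/2 = π × 1.9²/2 = 5.67057 m².
Resultant F = γ·h_c·A = 12.3606 × 1.20161 × 5.67057 = 84.2228 kN.
I_c = (π/8 − 8/(9π))·r⁴ = 0.109757 × 1.9⁴ = 1.43036 m⁴.
Centre of pressure: y_p = y_c + I_c/(y_c·A) = 2.59361 + 1.43036/(2.59361 × 5.67057) = 2.59361 + 0.0972555 = 2.69087 m along the plane.
Vertically, h_p = y_p·sinθ = 2.69087 × 0.463296 = 1.24667 m.

h_p = 1.25 m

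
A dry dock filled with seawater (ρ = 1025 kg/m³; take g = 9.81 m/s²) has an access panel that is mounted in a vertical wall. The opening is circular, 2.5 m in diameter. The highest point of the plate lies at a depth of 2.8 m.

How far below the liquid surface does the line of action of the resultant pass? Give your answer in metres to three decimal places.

h_p = 4.146 m

γ = ρg = 1025 × 9.81 / 1000 = 10.05525 kN/m³.
The centroid is at the centre, 1.25 m below the top of the plate, so the centroid depth is h_c = 2.8 + 1.25 = 4.05 m.
A = π(1.25)² = 4.90874 m².
Resultant F = γ·h_c·A = 10.05525 × 4.05 × 4.90874 = 199.902 kN.
I_c = πr⁴/4 = π × 1.25⁴/4 = 1.91748 m⁴.
Centre of pressure: y_p = y_c + I_c/(y_c·A) = 4.05 + 1.91748/(4.05 × 4.90874) = 4.05 + 0.0964508 = 4.14645 m along the plane.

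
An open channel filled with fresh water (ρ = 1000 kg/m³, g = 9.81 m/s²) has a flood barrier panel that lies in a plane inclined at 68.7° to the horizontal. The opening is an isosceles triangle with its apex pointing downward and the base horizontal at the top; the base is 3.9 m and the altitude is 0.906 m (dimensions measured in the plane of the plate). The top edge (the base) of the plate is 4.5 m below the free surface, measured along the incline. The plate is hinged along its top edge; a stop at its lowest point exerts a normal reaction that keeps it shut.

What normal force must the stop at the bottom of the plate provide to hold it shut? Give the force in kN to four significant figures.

γ = ρg = 1000 × 9.81 = 9810 N/m³ = 9.81 kN/m³.
Let θ = 68.7° be the plate's angle to the horizontal; measure y along the incline from where the plane meets the free surface. Vertical depth h = y·sinθ with sinθ = 0.931691.
With the apex down, the centroid sits h/3 = 0.906/3 = 0.302 m below the base (the top edge), so y_c = 4.5 + 0.302 = 4.802 m and h_c = 4.802 × 0.931691 = 4.47398 m.
A = ½ × 3.9 × 0.906 = 1.7667 m².
Resultant F = γ·h_c·A = 9.81 × 4.47398 × 1.7667 = 77.54 kN.
I_c = b·h³/36 = 3.9 × 0.906³/36 = 0.0805651 m⁴.
Centre of pressure: y_p = y_c + I_c/(y_c·A) = 4.802 + 0.0805651/(4.802 × 1.7667) = 4.802 + 0.00949647 = 4.8115 m along the plane.
The resultant acts 0.302 + 0.00949647 = 0.311496 m (along the plate) below the hinge at the top edge, so the moment about the hinge is M = F × 0.311496 = 77.54 × 0.311496 = 24.1534 kN·m.
A normal force at the bottom, 0.906 m from the hinge, must supply this moment: P = 24.1534/0.906 = 26.6594 kN.

P ≈ 26.66 kN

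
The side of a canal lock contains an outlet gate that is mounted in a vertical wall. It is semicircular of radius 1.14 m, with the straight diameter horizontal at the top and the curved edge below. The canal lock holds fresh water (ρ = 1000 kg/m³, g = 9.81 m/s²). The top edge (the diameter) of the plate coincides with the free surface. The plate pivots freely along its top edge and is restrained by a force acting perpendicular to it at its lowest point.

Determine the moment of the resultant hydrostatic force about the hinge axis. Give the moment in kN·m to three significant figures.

γ = ρg = 1000 × 9.81 = 9810 N/m³ = 9.81 kN/m³.
The centroid of a semicircle lies 4r/(3π) = 0.483831 m from the diameter, here below the top edge, so the centroid depth is h_c = 0.483831 m.
A = πr²/2 = π × 1.14²/2 = 2.04141 m².
Resultant F = γ·h_c·A = 9.81 × 0.483831 × 2.04141 = 9.68931 kN.
I_c = (π/8 − 8/(9π))·r⁴ = 0.109757 × 1.14⁴ = 0.185375 m⁴.
Centre of pressure: y_p = y_c + I_c/(y_c·A) = 0.483831 + 0.185375/(0.483831 × 2.04141) = 0.483831 + 0.187684 = 0.671515 m along the plane.
The resultant acts 0.483831 + 0.187684 = 0.671515 m (along the plate) below the hinge at the top edge, so the moment about the hinge is M = F × 0.671515 = 9.68931 × 0.671515 = 6.50652 kN·m.

M ≈ 6.51 kN·m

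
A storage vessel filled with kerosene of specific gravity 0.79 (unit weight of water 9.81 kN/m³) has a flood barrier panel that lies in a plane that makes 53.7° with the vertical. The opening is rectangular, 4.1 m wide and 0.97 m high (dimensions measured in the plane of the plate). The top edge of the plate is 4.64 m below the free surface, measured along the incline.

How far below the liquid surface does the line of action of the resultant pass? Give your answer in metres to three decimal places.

h_p = 3.043 m

γ = 0.79 × 9.81 = 7.7499 kN/m³.
The plate makes 53.7° with the vertical, i.e. θ = 90° − 53.7° = 36.3° to the horizontal. Measuring y along the incline from the free-surface line, vertical depth h = y·sinθ with sinθ = 0.592013.
The centroid lies 0.97/2 = 0.485 m below the top edge, so y_c = 4.64 + 0.485 = 5.125 m and h_c = 5.125 × 0.592013 = 3.03407 m.
A = 4.1 × 0.97 = 3.977 m².
Resultant F = γ·h_c·A = 7.7499 × 3.03407 × 3.977 = 93.5141 kN.
I_c = b·h³/12 = 4.1 × 0.97³/12 = 0.31183 m⁴.
Centre of pressure: y_p = y_c + I_c/(y_c·A) = 5.125 + 0.31183/(5.125 × 3.977) = 5.125 + 0.0152992 = 5.1403 m along the plane.
Vertically, h_p = y_p·sinθ = 5.1403 × 0.592013 = 3.04312 m.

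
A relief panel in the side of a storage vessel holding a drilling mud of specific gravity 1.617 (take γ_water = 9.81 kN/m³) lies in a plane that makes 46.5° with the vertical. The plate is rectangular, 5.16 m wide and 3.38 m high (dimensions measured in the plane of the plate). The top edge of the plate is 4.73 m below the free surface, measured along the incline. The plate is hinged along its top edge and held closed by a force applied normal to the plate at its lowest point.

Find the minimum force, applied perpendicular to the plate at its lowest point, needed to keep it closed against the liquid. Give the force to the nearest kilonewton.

P ≈ 665 kN

γ = 1.617 × 9.81 = 15.86277 kN/m³.
The plate makes 46.5° with the vertical, i.e. θ = 90° − 46.5° = 43.5° to the horizontal. Measuring y along the incline from the free-surface line, vertical depth h = y·sinθ with sinθ = 0.688355.
The centroid lies 3.38/2 = 1.69 m below the top edge, so y_c = 4.73 + 1.69 = 6.42 m and h_c = 6.42 × 0.688355 = 4.41924 m.
A = 5.16 × 3.38 = 17.4408 m².
Resultant F = γ·h_c·A = 15.86277 × 4.41924 × 17.4408 = 1222.62 kN.
I_c = b·h³/12 = 5.16 × 3.38³/12 = 16.6042 m⁴.
Centre of pressure: y_p = y_c + I_c/(y_c·A) = 6.42 + 16.6042/(6.42 × 17.4408) = 6.42 + 0.148292 = 6.56829 m along the plane.
The resultant acts 1.69 + 0.148292 = 1.83829 m (along the plate) below the hinge at the top edge, so the moment about the hinge is M = F × 1.83829 = 1222.62 × 1.83829 = 2247.53 kN·m.
A normal force at the bottom, 3.38 m from the hinge, must supply this moment: P = 2247.53/3.38 = 664.95 kN.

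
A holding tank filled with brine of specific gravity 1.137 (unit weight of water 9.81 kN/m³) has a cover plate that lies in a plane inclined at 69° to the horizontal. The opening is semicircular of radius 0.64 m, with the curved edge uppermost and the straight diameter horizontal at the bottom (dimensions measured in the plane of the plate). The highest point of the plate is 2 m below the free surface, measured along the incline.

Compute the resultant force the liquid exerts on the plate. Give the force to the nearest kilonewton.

γ = 1.137 × 9.81 = 11.15397 kN/m³.
Let θ = 69° be the plate's angle to the horizontal; measure y along the incline from where the plane meets the free surface. Vertical depth h = y·sinθ with sinθ = 0.933580.
The centroid lies 4r/(3π) = 0.271624 m above the diameter, so r − 4r/(3π) = 0.64 − 0.271624 = 0.368376 m below the topmost point, so y_c = 2 + 0.368376 = 2.36838 m and h_c = 2.36838 × 0.933580 = 2.21107 m.
A = πr²/2 = π × 0.64²/2 = 0.643398 m².
Resultant F = γ·h_c·A = 11.15397 × 2.21107 × 0.643398 = 15.8676 kN.

F ≈ 16 kN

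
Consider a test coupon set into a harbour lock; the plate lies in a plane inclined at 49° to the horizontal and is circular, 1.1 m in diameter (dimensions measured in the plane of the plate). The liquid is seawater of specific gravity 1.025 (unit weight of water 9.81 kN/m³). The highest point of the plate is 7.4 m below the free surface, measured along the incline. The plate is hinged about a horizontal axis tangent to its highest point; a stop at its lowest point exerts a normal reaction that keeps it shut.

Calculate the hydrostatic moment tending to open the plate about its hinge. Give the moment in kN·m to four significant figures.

γ = 1.025 × 9.81 = 10.05525 kN/m³.
Let θ = 49° be the plate's angle to the horizontal; measure y along the incline from where the plane meets the free surface. Vertical depth h = y·sinθ with sinθ = 0.754710.
The centroid is at the centre, 0.55 m below the top of the plate, so y_c = 7.4 + 0.55 = 7.95 m and h_c = 7.95 × 0.754710 = 5.99994 m.
A = π(0.55)² = 0.950332 m².
Resultant F = γ·h_c·A = 10.05525 × 5.99994 × 0.950332 = 57.3344 kN.
I_c = πr⁴/4 = π × 0.55⁴/4 = 0.0718688 m⁴.
Centre of pressure: y_p = y_c + I_c/(y_c·A) = 7.95 + 0.0718688/(7.95 × 0.950332) = 7.95 + 0.00951257 = 7.95951 m along the plane.
The resultant acts 0.55 + 0.00951257 = 0.559513 m (along the plate) below the hinge at the top edge, so the moment about the hinge is M = F × 0.559513 = 57.3344 × 0.559513 = 32.0793 kN·m.

M ≈ 32.08 kN·m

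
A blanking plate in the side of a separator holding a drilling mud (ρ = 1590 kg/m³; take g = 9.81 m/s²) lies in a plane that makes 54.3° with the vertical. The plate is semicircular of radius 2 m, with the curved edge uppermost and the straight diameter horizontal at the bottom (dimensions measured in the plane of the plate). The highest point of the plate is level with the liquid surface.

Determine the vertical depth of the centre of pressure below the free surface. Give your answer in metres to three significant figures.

h_p = 0.813 m

γ = ρg = 1590 × 9.81 / 1000 = 15.5979 kN/m³.
The plate makes 54.3° with the vertical, i.e. θ = 90° − 54.3° = 35.7° to the horizontal. Measuring y along the incline from the free-surface line, vertical depth h = y·sinθ with sinθ = 0.583541.
The centroid lies 4r/(3π) = 0.848826 m above the diameter, so r − 4r/(3π) = 2 − 0.848826 = 1.15117 m below the topmost point, so y_c = 1.15117 m and h_c = 1.15117 × 0.583541 = 0.671755 m.
A = πr²/2 = π × 2²/2 = 6.28319 m².
Resultant F = γ·h_c·A = 15.5979 × 0.671755 × 6.28319 = 65.8351 kN.
I_c = (π/8 − 8/(9π))·r⁴ = 0.109757 × 2⁴ = 1.75611 m⁴.
Centre of pressure: y_p = y_c + I_c/(y_c·A) = 1.15117 + 1.75611/(1.15117 × 6.28319) = 1.15117 + 0.242791 = 1.39396 m along the plane.
Vertically, h_p = y_p·sinθ = 1.39396 × 0.583541 = 0.813433 m.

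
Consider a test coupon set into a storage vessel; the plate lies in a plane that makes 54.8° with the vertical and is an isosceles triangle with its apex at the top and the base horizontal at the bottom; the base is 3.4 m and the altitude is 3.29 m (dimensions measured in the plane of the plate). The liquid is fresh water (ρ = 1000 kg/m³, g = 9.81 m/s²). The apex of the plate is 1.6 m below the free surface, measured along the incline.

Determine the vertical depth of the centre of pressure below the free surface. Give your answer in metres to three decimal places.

h_p = 2.278 m

γ = ρg = 1000 × 9.81 = 9810 N/m³ = 9.81 kN/m³.
The plate makes 54.8° with the vertical, i.e. θ = 90° − 54.8° = 35.2° to the horizontal. Measuring y along the incline from the free-surface line, vertical depth h = y·sinθ with sinθ = 0.576432.
With the apex up, the centroid sits 2h/3 = 2 × 3.29/3 = 2.19333 m below the apex, so y_c = 1.6 + 2.19333 = 3.79333 m and h_c = 3.79333 × 0.576432 = 2.1866 m.
A = ½ × 3.4 × 3.29 = 5.593 m².
Resultant F = γ·h_c·A = 9.81 × 2.1866 × 5.593 = 119.973 kN.
I_c = b·h³/36 = 3.4 × 3.29³/36 = 3.36329 m⁴.
Centre of pressure: y_p = y_c + I_c/(y_c·A) = 3.79333 + 3.36329/(3.79333 × 5.593) = 3.79333 + 0.158525 = 3.95186 m along the plane.
Vertically, h_p = y_p·sinθ = 3.95186 × 0.576432 = 2.27798 m.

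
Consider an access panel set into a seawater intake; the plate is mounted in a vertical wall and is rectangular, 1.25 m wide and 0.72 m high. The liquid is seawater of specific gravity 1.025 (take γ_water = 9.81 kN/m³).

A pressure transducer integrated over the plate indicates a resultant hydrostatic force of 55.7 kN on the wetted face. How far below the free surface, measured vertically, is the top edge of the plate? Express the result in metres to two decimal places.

d_top ≈ 5.79 m

γ = 1.025 × 9.81 = 10.05525 kN/m³.
A = 1.25 × 0.72 = 0.9 m².
From F = γ·h_c·A, the centroid depth is h_c = 55.7/(10.05525 × 0.9) = 6.15488 m.
The centroid lies 0.72/2 = 0.36 m below the top edge, so the top edge sits at h_top = 6.15488 − 0.36 = 5.79488 m below the surface.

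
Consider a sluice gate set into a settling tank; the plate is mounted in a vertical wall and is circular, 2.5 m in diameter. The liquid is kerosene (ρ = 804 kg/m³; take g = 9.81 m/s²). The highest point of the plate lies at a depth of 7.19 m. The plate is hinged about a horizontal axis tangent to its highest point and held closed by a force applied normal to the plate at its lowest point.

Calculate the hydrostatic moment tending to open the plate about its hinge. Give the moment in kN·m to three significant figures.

γ = ρg = 804 × 9.81 / 1000 = 7.88724 kN/m³.
The centroid is at the centre, 1.25 m below the top of the plate, so the centroid depth is h_c = 7.19 + 1.25 = 8.44 m.
A = π(1.25)² = 4.90874 m².
Resultant F = γ·h_c·A = 7.88724 × 8.44 × 4.90874 = 326.767 kN.
I_c = πr⁴/4 = π × 1.25⁴/4 = 1.91748 m⁴.
Centre of pressure: y_p = y_c + I_c/(y_c·A) = 8.44 + 1.91748/(8.44 × 4.90874) = 8.44 + 0.0462827 = 8.48628 m along the plane.
The resultant acts 1.25 + 0.0462827 = 1.29628 m (along the plate) below the hinge at the top edge, so the moment about the hinge is M = F × 1.29628 = 326.767 × 1.29628 = 423.582 kN·m.

M ≈ 424 kN·m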